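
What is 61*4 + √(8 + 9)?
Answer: 244 + √17 ≈ 248.12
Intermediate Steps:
61*4 + √(8 + 9) = 244 + √17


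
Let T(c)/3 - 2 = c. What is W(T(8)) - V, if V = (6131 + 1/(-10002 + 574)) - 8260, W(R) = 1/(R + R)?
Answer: 75271388/35355 ≈ 2129.0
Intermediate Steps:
T(c) = 6 + 3*c
W(R) = 1/(2*R)
V = -20072213/9428 (V = (6131 + 1/(-9428)) - 8260 = (6131 - 1/9428) - 8260 = 57803067/9428 - 8260 = -20072213/9428 ≈ -2129.0)
W(T(8)) - V = 1/(2*(6 + 3*8)) - 1*(-20072213/9428) = 1/(2*(6 + 24)) + 20072213/9428 = (1/2)/30 + 20072213/9428 = (1/2)*(1/30) + 20072213/9428 = 1/60 + 20072213/9428 = 75271388/35355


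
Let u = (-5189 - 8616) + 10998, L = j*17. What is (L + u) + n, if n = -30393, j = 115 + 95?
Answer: -29630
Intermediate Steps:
j = 210
L = 3570 (L = 210*17 = 3570)
u = -2807 (u = -13805 + 10998 = -2807)
(L + u) + n = (3570 - 2807) - 30393 = 763 - 30393 = -29630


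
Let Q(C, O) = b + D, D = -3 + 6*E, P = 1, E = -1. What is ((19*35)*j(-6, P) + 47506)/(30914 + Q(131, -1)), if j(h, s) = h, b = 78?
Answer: 43516/30983 ≈ 1.4045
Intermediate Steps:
D = -9 (D = -3 + 6*(-1) = -3 - 6 = -9)
Q(C, O) = 69 (Q(C, O) = 78 - 9 = 69)
((19*35)*j(-6, P) + 47506)/(30914 + Q(131, -1)) = ((19*35)*(-6) + 47506)/(30914 + 69) = (665*(-6) + 47506)/30983 = (-3990 + 47506)*(1/30983) = 43516*(1/30983) = 43516/30983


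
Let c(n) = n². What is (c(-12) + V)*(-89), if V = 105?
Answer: -22161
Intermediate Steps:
(c(-12) + V)*(-89) = ((-12)² + 105)*(-89) = (144 + 105)*(-89) = 249*(-89) = -22161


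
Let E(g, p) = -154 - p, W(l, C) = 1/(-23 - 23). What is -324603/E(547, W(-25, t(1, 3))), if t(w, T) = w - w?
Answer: 1659082/787 ≈ 2108.1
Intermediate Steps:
t(w, T) = 0
W(l, C) = -1/46 (W(l, C) = 1/(-46) = -1/46)
-324603/E(547, W(-25, t(1, 3))) = -324603/(-154 - 1*(-1/46)) = -324603/(-154 + 1/46) = -324603/(-7083/46) = -324603*(-46/7083) = 1659082/787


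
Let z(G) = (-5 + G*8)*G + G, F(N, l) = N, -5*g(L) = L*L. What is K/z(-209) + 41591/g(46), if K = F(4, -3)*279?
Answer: -18210236941/185300236 ≈ -98.274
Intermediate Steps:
g(L) = -L²/5 (g(L) = -L*L/5 = -L²/5)
z(G) = G + G*(-5 + 8*G) (z(G) = (-5 + 8*G)*G + G = G*(-5 + 8*G) + G = G + G*(-5 + 8*G))
K = 1116 (K = 4*279 = 1116)
K/z(-209) + 41591/g(46) = 1116/((4*(-209)*(-1 + 2*(-209)))) + 41591/((-⅕*46²)) = 1116/((4*(-209)*(-1 - 418))) + 41591/((-⅕*2116)) = 1116/((4*(-209)*(-419))) + 41591/(-2116/5) = 1116/350284 + 41591*(-5/2116) = 1116*(1/350284) - 207955/2116 = 279/87571 - 207955/2116 = -18210236941/185300236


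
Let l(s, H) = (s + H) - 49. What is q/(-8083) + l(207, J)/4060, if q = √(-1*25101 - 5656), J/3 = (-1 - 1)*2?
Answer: 73/2030 - I*√30757/8083 ≈ 0.035961 - 0.021697*I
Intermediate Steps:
J = -12 (J = 3*((-1 - 1)*2) = 3*(-2*2) = 3*(-4) = -12)
l(s, H) = -49 + H + s (l(s, H) = (H + s) - 49 = -49 + H + s)
q = I*√30757 (q = √(-25101 - 5656) = √(-30757) = I*√30757 ≈ 175.38*I)
q/(-8083) + l(207, J)/4060 = (I*√30757)/(-8083) + (-49 - 12 + 207)/4060 = (I*√30757)*(-1/8083) + 146*(1/4060) = -I*√30757/8083 + 73/2030 = 73/2030 - I*√30757/8083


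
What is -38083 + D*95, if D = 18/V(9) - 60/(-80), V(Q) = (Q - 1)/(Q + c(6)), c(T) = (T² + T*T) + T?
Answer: -38831/2 ≈ -19416.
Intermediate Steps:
c(T) = T + 2*T² (c(T) = (T² + T²) + T = 2*T² + T = T + 2*T²)
V(Q) = (-1 + Q)/(78 + Q) (V(Q) = (Q - 1)/(Q + 6*(1 + 2*6)) = (-1 + Q)/(Q + 6*(1 + 12)) = (-1 + Q)/(Q + 6*13) = (-1 + Q)/(Q + 78) = (-1 + Q)/(78 + Q))
D = 393/2 (D = 18/(((-1 + 9)/(78 + 9))) - 60/(-80) = 18/((8/87)) - 60*(-1/80) = 18/(((1/87)*8)) + ¾ = 18/(8/87) + ¾ = 18*(87/8) + ¾ = 783/4 + ¾ = 393/2 ≈ 196.50)
-38083 + D*95 = -38083 + (393/2)*95 = -38083 + 37335/2 = -38831/2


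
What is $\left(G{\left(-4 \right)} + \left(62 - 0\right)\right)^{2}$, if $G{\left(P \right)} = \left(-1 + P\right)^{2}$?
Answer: $7569$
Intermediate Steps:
$\left(G{\left(-4 \right)} + \left(62 - 0\right)\right)^{2} = \left(\left(-1 - 4\right)^{2} + \left(62 - 0\right)\right)^{2} = \left(\left(-5\right)^{2} + \left(62 + 0\right)\right)^{2} = \left(25 + 62\right)^{2} = 87^{2} = 7569$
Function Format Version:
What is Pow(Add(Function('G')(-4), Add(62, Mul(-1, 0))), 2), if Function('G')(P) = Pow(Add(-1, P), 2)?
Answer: 7569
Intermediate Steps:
Pow(Add(Function('G')(-4), Add(62, Mul(-1, 0))), 2) = Pow(Add(Pow(Add(-1, -4), 2), Add(62, Mul(-1, 0))), 2) = Pow(Add(Pow(-5, 2), Add(62, 0)), 2) = Pow(Add(25, 62), 2) = Pow(87, 2) = 7569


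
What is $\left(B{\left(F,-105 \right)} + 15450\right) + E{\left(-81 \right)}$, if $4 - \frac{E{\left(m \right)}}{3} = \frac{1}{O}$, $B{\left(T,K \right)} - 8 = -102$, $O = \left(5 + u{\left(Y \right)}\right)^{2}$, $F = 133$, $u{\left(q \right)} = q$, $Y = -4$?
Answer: $15365$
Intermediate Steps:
$O = 1$ ($O = \left(5 - 4\right)^{2} = 1^{2} = 1$)
$B{\left(T,K \right)} = -94$ ($B{\left(T,K \right)} = 8 - 102 = -94$)
$E{\left(m \right)} = 9$ ($E{\left(m \right)} = 12 - \frac{3}{1} = 12 - 3 = 9$)
$\left(B{\left(F,-105 \right)} + 15450\right) + E{\left(-81 \right)} = \left(-94 + 15450\right) + 9 = 15356 + 9 = 15365$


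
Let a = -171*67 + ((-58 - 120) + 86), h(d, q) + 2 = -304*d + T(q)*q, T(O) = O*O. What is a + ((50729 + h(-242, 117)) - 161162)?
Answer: 1553197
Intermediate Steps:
T(O) = O²
h(d, q) = -2 + q³ - 304*d (h(d, q) = -2 + (-304*d + q²*q) = -2 + (-304*d + q³) = -2 + (q³ - 304*d) = -2 + q³ - 304*d)
a = -11549 (a = -11457 + (-178 + 86) = -11457 - 92 = -11549)
a + ((50729 + h(-242, 117)) - 161162) = -11549 + ((50729 + (-2 + 117³ - 304*(-242))) - 161162) = -11549 + ((50729 + (-2 + 1601613 + 73568)) - 161162) = -11549 + ((50729 + 1675179) - 161162) = -11549 + (1725908 - 161162) = -11549 + 1564746 = 1553197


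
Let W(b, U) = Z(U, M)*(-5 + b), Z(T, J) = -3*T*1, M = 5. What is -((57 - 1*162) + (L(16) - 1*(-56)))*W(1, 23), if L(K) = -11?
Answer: 16560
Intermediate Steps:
Z(T, J) = -3*T
W(b, U) = -3*U*(-5 + b) (W(b, U) = (-3*U)*(-5 + b) = -3*U*(-5 + b))
-((57 - 1*162) + (L(16) - 1*(-56)))*W(1, 23) = -((57 - 1*162) + (-11 - 1*(-56)))*3*23*(5 - 1*1) = -((57 - 162) + (-11 + 56))*3*23*(5 - 1) = -(-105 + 45)*3*23*4 = -(-60)*276 = -1*(-16560) = 16560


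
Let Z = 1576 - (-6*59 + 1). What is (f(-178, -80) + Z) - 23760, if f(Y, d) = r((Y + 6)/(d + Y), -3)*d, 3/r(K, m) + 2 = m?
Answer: -21783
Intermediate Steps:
r(K, m) = 3/(-2 + m)
f(Y, d) = -3*d/5 (f(Y, d) = (3/(-2 - 3))*d = (3/(-5))*d = (3*(-⅕))*d = -3*d/5)
Z = 1929 (Z = 1576 - (-354 + 1) = 1576 - 1*(-353) = 1576 + 353 = 1929)
(f(-178, -80) + Z) - 23760 = (-⅗*(-80) + 1929) - 23760 = (48 + 1929) - 23760 = 1977 - 23760 = -21783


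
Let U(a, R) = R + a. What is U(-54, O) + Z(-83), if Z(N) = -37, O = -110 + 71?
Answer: -130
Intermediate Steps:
O = -39
U(-54, O) + Z(-83) = (-39 - 54) - 37 = -93 - 37 = -130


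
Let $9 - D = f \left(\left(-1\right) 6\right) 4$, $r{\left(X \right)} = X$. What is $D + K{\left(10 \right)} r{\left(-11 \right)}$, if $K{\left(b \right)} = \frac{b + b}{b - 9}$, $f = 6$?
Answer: $-67$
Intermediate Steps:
$D = 153$ ($D = 9 - 6 \left(\left(-1\right) 6\right) 4 = 9 - 6 \left(-6\right) 4 = 9 - \left(-36\right) 4 = 9 - -144 = 9 + 144 = 153$)
$K{\left(b \right)} = \frac{2 b}{-9 + b}$
$D + K{\left(10 \right)} r{\left(-11 \right)} = 153 + 2 \cdot 10 \frac{1}{-9 + 10} \left(-11\right) = 153 + 2 \cdot 10 \cdot 1^{-1} \left(-11\right) = 153 + 2 \cdot 10 \cdot 1 \left(-11\right) = 153 + 20 \left(-11\right) = 153 - 220 = -67$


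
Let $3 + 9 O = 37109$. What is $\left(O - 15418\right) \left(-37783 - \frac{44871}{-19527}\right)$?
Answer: $\frac{8332897853680}{19527} \approx 4.2674 \cdot 10^{8}$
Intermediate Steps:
$O = \frac{37106}{9}$ ($O = - \frac{1}{3} + \frac{1}{9} \cdot 37109 = - \frac{1}{3} + \frac{37109}{9} = \frac{37106}{9} \approx 4122.9$)
$\left(O - 15418\right) \left(-37783 - \frac{44871}{-19527}\right) = \left(\frac{37106}{9} - 15418\right) \left(-37783 - \frac{44871}{-19527}\right) = - \frac{101656 \left(-37783 - - \frac{14957}{6509}\right)}{9} = - \frac{101656 \left(-37783 + \frac{14957}{6509}\right)}{9} = \left(- \frac{101656}{9}\right) \left(- \frac{245914590}{6509}\right) = \frac{8332897853680}{19527}$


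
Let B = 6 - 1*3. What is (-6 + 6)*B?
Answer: 0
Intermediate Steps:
B = 3 (B = 6 - 3 = 3)
(-6 + 6)*B = (-6 + 6)*3 = 0*3 = 0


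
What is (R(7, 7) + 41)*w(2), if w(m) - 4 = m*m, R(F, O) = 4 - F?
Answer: 304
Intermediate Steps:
w(m) = 4 + m**2 (w(m) = 4 + m*m = 4 + m**2)
(R(7, 7) + 41)*w(2) = ((4 - 1*7) + 41)*(4 + 2**2) = ((4 - 7) + 41)*(4 + 4) = (-3 + 41)*8 = 38*8 = 304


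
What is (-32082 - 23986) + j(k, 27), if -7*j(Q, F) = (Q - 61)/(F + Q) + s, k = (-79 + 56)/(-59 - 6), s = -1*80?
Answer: -348838073/6223 ≈ -56056.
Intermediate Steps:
s = -80
k = 23/65 (k = -23/(-65) = -23*(-1/65) = 23/65 ≈ 0.35385)
j(Q, F) = 80/7 - (-61 + Q)/(7*(F + Q)) (j(Q, F) = -((Q - 61)/(F + Q) - 80)/7 = -((-61 + Q)/(F + Q) - 80)/7 = -(-80 + (-61 + Q)/(F + Q))/7 = 80/7 - (-61 + Q)/(7*(F + Q)))
(-32082 - 23986) + j(k, 27) = (-32082 - 23986) + (61 + 79*(23/65) + 80*27)/(7*(27 + 23/65)) = -56068 + (61 + 1817/65 + 2160)/(7*(1778/65)) = -56068 + (1/7)*(65/1778)*(146182/65) = -56068 + 73091/6223 = -348838073/6223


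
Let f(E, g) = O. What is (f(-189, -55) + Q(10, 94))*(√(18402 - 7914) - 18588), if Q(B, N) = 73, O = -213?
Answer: 2602320 - 280*√2622 ≈ 2.5880e+6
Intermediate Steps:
f(E, g) = -213
(f(-189, -55) + Q(10, 94))*(√(18402 - 7914) - 18588) = (-213 + 73)*(√(18402 - 7914) - 18588) = -140*(√10488 - 18588) = -140*(2*√2622 - 18588) = -140*(-18588 + 2*√2622) = 2602320 - 280*√2622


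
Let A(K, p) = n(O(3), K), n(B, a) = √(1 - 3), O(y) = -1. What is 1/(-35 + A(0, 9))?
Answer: -35/1227 - I*√2/1227 ≈ -0.028525 - 0.0011526*I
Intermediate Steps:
n(B, a) = I*√2 (n(B, a) = √(-2) = I*√2)
A(K, p) = I*√2
1/(-35 + A(0, 9)) = 1/(-35 + I*√2)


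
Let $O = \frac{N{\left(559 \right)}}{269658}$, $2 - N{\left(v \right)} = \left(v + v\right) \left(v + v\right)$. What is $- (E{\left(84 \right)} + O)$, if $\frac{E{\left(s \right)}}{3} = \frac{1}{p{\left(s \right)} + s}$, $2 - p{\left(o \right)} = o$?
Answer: $\frac{845435}{269658} \approx 3.1352$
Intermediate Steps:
$p{\left(o \right)} = 2 - o$
$N{\left(v \right)} = 2 - 4 v^{2}$ ($N{\left(v \right)} = 2 - \left(v + v\right) \left(v + v\right) = 2 - 2 v 2 v = 2 - 4 v^{2}$)
$O = - \frac{624961}{134829}$ ($O = \frac{2 - 4 \cdot 559^{2}}{269658} = \left(2 - 1249924\right) \frac{1}{269658} = \left(-1249922\right) \frac{1}{269658} = - \frac{624961}{134829} \approx -4.6352$)
$E{\left(s \right)} = \frac{3}{2}$ ($E{\left(s \right)} = \frac{3}{\left(2 - s\right) + s} = \frac{3}{2}$)
$- (E{\left(84 \right)} + O) = - (\frac{3}{2} - \frac{624961}{134829}) = \left(-1\right) \left(- \frac{845435}{269658}\right) = \frac{845435}{269658}$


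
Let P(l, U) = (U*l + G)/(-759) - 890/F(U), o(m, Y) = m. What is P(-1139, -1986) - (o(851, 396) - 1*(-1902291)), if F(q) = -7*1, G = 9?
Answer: -3375517459/1771 ≈ -1.9060e+6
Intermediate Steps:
F(q) = -7
P(l, U) = 225149/1771 - U*l/759 (P(l, U) = (U*l + 9)/(-759) - 890/(-7) = (9 + U*l)*(-1/759) - 890*(-⅐) = (-3/253 - U*l/759) + 890/7 = 225149/1771 - U*l/759)
P(-1139, -1986) - (o(851, 396) - 1*(-1902291)) = (225149/1771 - 1/759*(-1986)*(-1139)) - (851 - 1*(-1902291)) = (225149/1771 - 754018/253) - (851 + 1902291) = -5052977/1771 - 1*1903142 = -5052977/1771 - 1903142 = -3375517459/1771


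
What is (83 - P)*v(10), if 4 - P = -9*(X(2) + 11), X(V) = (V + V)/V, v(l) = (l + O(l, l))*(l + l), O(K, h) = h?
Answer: -15200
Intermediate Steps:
v(l) = 4*l² (v(l) = (l + l)*(l + l) = (2*l)*(2*l) = 4*l²)
X(V) = 2 (X(V) = (2*V)/V = 2)
P = 121 (P = 4 - (-9)*(2 + 11) = 4 - (-9)*13 = 4 - 1*(-117) = 4 + 117 = 121)
(83 - P)*v(10) = (83 - 1*121)*(4*10²) = (83 - 121)*(4*100) = -38*400 = -15200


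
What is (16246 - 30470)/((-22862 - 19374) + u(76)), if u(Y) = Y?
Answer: 889/2635 ≈ 0.33738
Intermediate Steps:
(16246 - 30470)/((-22862 - 19374) + u(76)) = (16246 - 30470)/((-22862 - 19374) + 76) = -14224/(-42236 + 76) = -14224/(-42160) = -14224*(-1/42160) = 889/2635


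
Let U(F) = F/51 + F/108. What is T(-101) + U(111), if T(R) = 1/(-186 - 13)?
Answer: 389627/121788 ≈ 3.1992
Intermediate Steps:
U(F) = 53*F/1836 (U(F) = F*(1/51) + F*(1/108) = F/51 + F/108 = 53*F/1836)
T(R) = -1/199 (T(R) = 1/(-199) = -1/199)
T(-101) + U(111) = -1/199 + (53/1836)*111 = -1/199 + 1961/612 = 389627/121788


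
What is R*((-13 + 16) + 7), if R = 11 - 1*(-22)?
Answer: 330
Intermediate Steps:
R = 33 (R = 11 + 22 = 33)
R*((-13 + 16) + 7) = 33*((-13 + 16) + 7) = 33*(3 + 7) = 33*10 = 330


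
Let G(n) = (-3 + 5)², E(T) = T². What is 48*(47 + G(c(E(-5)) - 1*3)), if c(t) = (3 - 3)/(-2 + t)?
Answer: 2448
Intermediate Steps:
c(t) = 0 (c(t) = 0/(-2 + t) = 0)
G(n) = 4 (G(n) = 2² = 4)
48*(47 + G(c(E(-5)) - 1*3)) = 48*(47 + 4) = 48*51 = 2448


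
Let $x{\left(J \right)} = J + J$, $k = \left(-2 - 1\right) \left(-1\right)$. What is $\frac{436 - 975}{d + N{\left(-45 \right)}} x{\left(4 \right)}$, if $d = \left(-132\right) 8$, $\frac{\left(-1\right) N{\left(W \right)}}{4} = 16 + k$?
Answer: $\frac{1078}{283} \approx 3.8092$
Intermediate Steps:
$k = 3$ ($k = \left(-3\right) \left(-1\right) = 3$)
$x{\left(J \right)} = 2 J$
$N{\left(W \right)} = -76$ ($N{\left(W \right)} = - 4 \left(16 + 3\right) = \left(-4\right) 19 = -76$)
$d = -1056$
$\frac{436 - 975}{d + N{\left(-45 \right)}} x{\left(4 \right)} = \frac{436 - 975}{-1056 - 76} \cdot 2 \cdot 4 = - \frac{539}{-1132} \cdot 8 = \left(-539\right) \left(- \frac{1}{1132}\right) 8 = \frac{539}{1132} \cdot 8 = \frac{1078}{283}$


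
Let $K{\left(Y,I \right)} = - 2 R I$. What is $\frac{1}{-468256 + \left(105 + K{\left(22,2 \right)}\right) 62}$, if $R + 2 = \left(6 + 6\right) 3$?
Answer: $- \frac{1}{470178} \approx -2.1269 \cdot 10^{-6}$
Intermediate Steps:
$R = 34$ ($R = -2 + \left(6 + 6\right) 3 = -2 + 12 \cdot 3 = -2 + 36 = 34$)
$K{\left(Y,I \right)} = - 68 I$ ($K{\left(Y,I \right)} = \left(-2\right) 34 I = - 68 I$)
$\frac{1}{-468256 + \left(105 + K{\left(22,2 \right)}\right) 62} = \frac{1}{-468256 + \left(105 - 136\right) 62} = \frac{1}{-468256 - 1922} = \frac{1}{-470178} = - \frac{1}{470178}$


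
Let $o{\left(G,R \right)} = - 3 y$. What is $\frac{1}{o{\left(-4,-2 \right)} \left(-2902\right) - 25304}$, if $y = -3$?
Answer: $- \frac{1}{51422} \approx -1.9447 \cdot 10^{-5}$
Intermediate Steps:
$o{\left(G,R \right)} = 9$ ($o{\left(G,R \right)} = \left(-3\right) \left(-3\right) = 9$)
$\frac{1}{o{\left(-4,-2 \right)} \left(-2902\right) - 25304} = \frac{1}{9 \left(-2902\right) - 25304} = \frac{1}{-26118 - 25304} = \frac{1}{-51422} = - \frac{1}{51422}$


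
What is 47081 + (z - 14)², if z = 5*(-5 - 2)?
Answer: 49482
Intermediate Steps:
z = -35 (z = 5*(-7) = -35)
47081 + (z - 14)² = 47081 + (-35 - 14)² = 47081 + (-49)² = 47081 + 2401 = 49482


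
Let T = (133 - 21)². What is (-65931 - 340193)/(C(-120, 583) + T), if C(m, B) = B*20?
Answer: -101531/6051 ≈ -16.779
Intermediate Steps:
T = 12544 (T = 112² = 12544)
C(m, B) = 20*B
(-65931 - 340193)/(C(-120, 583) + T) = (-65931 - 340193)/(20*583 + 12544) = -406124/(11660 + 12544) = -406124/24204 = -406124*1/24204 = -101531/6051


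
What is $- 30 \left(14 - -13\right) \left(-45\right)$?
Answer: $36450$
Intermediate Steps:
$- 30 \left(14 - -13\right) \left(-45\right) = - 30 \left(14 + 13\right) \left(-45\right) = \left(-30\right) 27 \left(-45\right) = \left(-810\right) \left(-45\right) = 36450$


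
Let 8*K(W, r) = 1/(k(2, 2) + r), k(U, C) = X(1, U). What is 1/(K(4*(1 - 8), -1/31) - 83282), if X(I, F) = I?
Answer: -240/19987649 ≈ -1.2007e-5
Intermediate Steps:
k(U, C) = 1
K(W, r) = 1/(8*(1 + r))
1/(K(4*(1 - 8), -1/31) - 83282) = 1/(1/(8*(1 - 1/31)) - 83282) = 1/(1/(8*(30/31)) - 83282) = 1/((⅛)*(31/30) - 83282) = 1/(31/240 - 83282) = 1/(-19987649/240) = -240/19987649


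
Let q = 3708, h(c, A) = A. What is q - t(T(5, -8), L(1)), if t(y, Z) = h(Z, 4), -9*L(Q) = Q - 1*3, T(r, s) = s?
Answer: 3704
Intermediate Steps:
L(Q) = 1/3 - Q/9 (L(Q) = -(Q - 1*3)/9 = -(Q - 3)/9 = -(-3 + Q)/9 = 1/3 - Q/9)
t(y, Z) = 4
q - t(T(5, -8), L(1)) = 3708 - 1*4 = 3708 - 4 = 3704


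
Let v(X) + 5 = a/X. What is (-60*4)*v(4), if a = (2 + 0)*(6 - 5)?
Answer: 1080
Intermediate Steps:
a = 2 (a = 2*1 = 2)
v(X) = -5 + 2/X
(-60*4)*v(4) = (-60*4)*(-5 + 2/4) = -240*(-5 + 2*(1/4)) = -240*(-5 + 1/2) = -240*(-9/2) = 1080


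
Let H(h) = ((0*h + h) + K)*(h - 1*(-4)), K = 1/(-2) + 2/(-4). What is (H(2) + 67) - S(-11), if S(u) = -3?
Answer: 76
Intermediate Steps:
K = -1 (K = 1*(-1/2) + 2*(-1/4) = -1/2 - 1/2 = -1)
H(h) = (-1 + h)*(4 + h) (H(h) = ((0*h + h) - 1)*(h - 1*(-4)) = ((0 + h) - 1)*(h + 4) = (h - 1)*(4 + h) = (-1 + h)*(4 + h))
(H(2) + 67) - S(-11) = ((-4 + 2**2 + 3*2) + 67) - 1*(-3) = ((-4 + 4 + 6) + 67) + 3 = (6 + 67) + 3 = 73 + 3 = 76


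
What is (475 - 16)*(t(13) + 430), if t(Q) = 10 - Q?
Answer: 195993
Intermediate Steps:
(475 - 16)*(t(13) + 430) = (475 - 16)*((10 - 1*13) + 430) = 459*((10 - 13) + 430) = 459*(-3 + 430) = 459*427 = 195993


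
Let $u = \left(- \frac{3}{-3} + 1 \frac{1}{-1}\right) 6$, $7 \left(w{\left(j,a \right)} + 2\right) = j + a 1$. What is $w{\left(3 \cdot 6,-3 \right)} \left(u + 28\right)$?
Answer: $4$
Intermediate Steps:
$w{\left(j,a \right)} = -2 + \frac{a}{7} + \frac{j}{7}$ ($w{\left(j,a \right)} = -2 + \frac{j + a 1}{7} = -2 + \frac{j + a}{7} = -2 + \frac{a + j}{7} = -2 + \left(\frac{a}{7} + \frac{j}{7}\right) = -2 + \frac{a}{7} + \frac{j}{7}$)
$u = 0$ ($u = \left(\left(-3\right) \left(- \frac{1}{3}\right) + 1 \left(-1\right)\right) 6 = \left(1 - 1\right) 6 = 0 \cdot 6 = 0$)
$w{\left(3 \cdot 6,-3 \right)} \left(u + 28\right) = \left(-2 + \frac{1}{7} \left(-3\right) + \frac{3 \cdot 6}{7}\right) \left(0 + 28\right) = \left(-2 - \frac{3}{7} + \frac{1}{7} \cdot 18\right) 28 = \left(-2 - \frac{3}{7} + \frac{18}{7}\right) 28 = \frac{1}{7} \cdot 28 = 4$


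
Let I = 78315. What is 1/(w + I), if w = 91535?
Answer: 1/169850 ≈ 5.8875e-6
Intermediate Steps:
1/(w + I) = 1/(91535 + 78315) = 1/169850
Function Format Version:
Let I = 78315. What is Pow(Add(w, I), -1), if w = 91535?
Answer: Rational(1, 169850) ≈ 5.8875e-6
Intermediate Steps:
Pow(Add(w, I), -1) = Pow(Add(91535, 78315), -1) = Pow(169850, -1) = Rational(1, 169850)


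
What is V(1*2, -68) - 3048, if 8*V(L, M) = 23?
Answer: -24361/8 ≈ -3045.1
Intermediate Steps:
V(L, M) = 23/8 (V(L, M) = (⅛)*23 = 23/8)
V(1*2, -68) - 3048 = 23/8 - 3048 = -24361/8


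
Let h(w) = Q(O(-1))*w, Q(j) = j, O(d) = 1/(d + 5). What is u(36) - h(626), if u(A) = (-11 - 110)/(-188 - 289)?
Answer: -149059/954 ≈ -156.25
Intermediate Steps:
u(A) = 121/477 (u(A) = -121/(-477) = -121*(-1/477) = 121/477)
O(d) = 1/(5 + d)
h(w) = w/4 (h(w) = w/(5 - 1) = w/4)
u(36) - h(626) = 121/477 - 626/4 = 121/477 - 1*313/2 = 121/477 - 313/2 = -149059/954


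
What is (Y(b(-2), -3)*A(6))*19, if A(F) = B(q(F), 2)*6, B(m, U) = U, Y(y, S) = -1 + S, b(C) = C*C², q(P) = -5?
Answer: -912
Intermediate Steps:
b(C) = C³
A(F) = 12 (A(F) = 2*6 = 12)
(Y(b(-2), -3)*A(6))*19 = ((-1 - 3)*12)*19 = -4*12*19 = -48*19 = -912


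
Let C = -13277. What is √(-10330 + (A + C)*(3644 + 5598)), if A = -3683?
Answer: 5*I*√6270186 ≈ 12520.0*I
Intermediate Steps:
√(-10330 + (A + C)*(3644 + 5598)) = √(-10330 + (-3683 - 13277)*(3644 + 5598)) = √(-10330 - 16960*9242) = √(-10330 - 156744320) = √(-156754650) = 5*I*√6270186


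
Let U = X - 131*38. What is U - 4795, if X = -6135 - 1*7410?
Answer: -23318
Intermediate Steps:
X = -13545 (X = -6135 - 7410 = -13545)
U = -18523 (U = -13545 - 131*38 = -13545 - 4978 = -18523)
U - 4795 = -18523 - 4795 = -23318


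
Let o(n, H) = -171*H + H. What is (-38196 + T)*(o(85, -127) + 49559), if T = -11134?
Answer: -3509780170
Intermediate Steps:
o(n, H) = -170*H
(-38196 + T)*(o(85, -127) + 49559) = (-38196 - 11134)*(-170*(-127) + 49559) = -49330*(21590 + 49559) = -49330*71149 = -3509780170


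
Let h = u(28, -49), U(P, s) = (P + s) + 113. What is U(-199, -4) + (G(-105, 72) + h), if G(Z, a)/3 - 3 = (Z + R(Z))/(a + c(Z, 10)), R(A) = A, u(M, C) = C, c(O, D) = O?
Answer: -1220/11 ≈ -110.91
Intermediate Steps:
U(P, s) = 113 + P + s
G(Z, a) = 9 + 6*Z/(Z + a) (G(Z, a) = 9 + 3*((Z + Z)/(a + Z)) = 9 + 3*((2*Z)/(Z + a)) = 9 + 3*(2*Z/(Z + a)) = 9 + 6*Z/(Z + a))
h = -49
U(-199, -4) + (G(-105, 72) + h) = (113 - 199 - 4) + (3*(3*72 + 5*(-105))/(-105 + 72) - 49) = -90 + (3*(216 - 525)/(-33) - 49) = -90 + (3*(-1/33)*(-309) - 49) = -90 + (309/11 - 49) = -90 - 230/11 = -1220/11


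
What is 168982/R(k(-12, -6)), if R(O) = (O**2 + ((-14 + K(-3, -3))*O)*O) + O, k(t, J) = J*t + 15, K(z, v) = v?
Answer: -168982/121017 ≈ -1.3963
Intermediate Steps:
k(t, J) = 15 + J*t
R(O) = O - 16*O**2 (R(O) = (O**2 + ((-14 - 3)*O)*O) + O = (O**2 + (-17*O)*O) + O = (O**2 - 17*O**2) + O = -16*O**2 + O = O - 16*O**2)
168982/R(k(-12, -6)) = 168982/(((15 - 6*(-12))*(1 - 16*(15 - 6*(-12))))) = 168982/(((15 + 72)*(1 - 16*(15 + 72)))) = 168982/((87*(1 - 16*87))) = 168982/((87*(1 - 1392))) = 168982/((87*(-1391))) = 168982/(-121017) = 168982*(-1/121017) = -168982/121017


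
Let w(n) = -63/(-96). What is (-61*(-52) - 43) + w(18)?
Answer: 100149/32 ≈ 3129.7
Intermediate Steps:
w(n) = 21/32 (w(n) = -63*(-1/96) = 21/32)
(-61*(-52) - 43) + w(18) = (-61*(-52) - 43) + 21/32 = (3172 - 43) + 21/32 = 3129 + 21/32 = 100149/32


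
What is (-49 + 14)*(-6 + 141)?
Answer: -4725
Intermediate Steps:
(-49 + 14)*(-6 + 141) = -35*135 = -4725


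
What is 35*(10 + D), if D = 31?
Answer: 1435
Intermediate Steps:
35*(10 + D) = 35*(10 + 31) = 35*41 = 1435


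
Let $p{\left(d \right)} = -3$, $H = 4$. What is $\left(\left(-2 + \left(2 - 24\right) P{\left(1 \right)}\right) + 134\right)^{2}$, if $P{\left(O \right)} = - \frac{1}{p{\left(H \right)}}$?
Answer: $\frac{139876}{9} \approx 15542.0$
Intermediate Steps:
$P{\left(O \right)} = \frac{1}{3}$ ($P{\left(O \right)} = - \frac{1}{-3} = \left(-1\right) \left(- \frac{1}{3}\right) = \frac{1}{3}$)
$\left(\left(-2 + \left(2 - 24\right) P{\left(1 \right)}\right) + 134\right)^{2} = \left(\left(-2 + \left(2 - 24\right) \frac{1}{3}\right) + 134\right)^{2} = \left(\left(-2 - \frac{22}{3}\right) + 134\right)^{2} = \left(- \frac{28}{3} + 134\right)^{2} = \left(\frac{374}{3}\right)^{2} = \frac{139876}{9}$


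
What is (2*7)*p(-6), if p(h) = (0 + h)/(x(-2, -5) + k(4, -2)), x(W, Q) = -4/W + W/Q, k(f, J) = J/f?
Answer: -840/19 ≈ -44.211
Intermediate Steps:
p(h) = 10*h/19 (p(h) = (0 + h)/((-4/(-2) - 2/(-5)) - 2/4) = h/((-4*(-½) - 2*(-⅕)) - 2*¼) = h/((2 + ⅖) - ½) = h/(12/5 - ½) = h/(19/10) = h*(10/19) = 10*h/19)
(2*7)*p(-6) = (2*7)*((10/19)*(-6)) = 14*(-60/19) = -840/19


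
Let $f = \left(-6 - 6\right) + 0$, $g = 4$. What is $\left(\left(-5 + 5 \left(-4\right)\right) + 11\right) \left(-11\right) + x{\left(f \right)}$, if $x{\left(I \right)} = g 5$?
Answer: $174$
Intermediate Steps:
$f = -12$ ($f = -12 + 0 = -12$)
$x{\left(I \right)} = 20$ ($x{\left(I \right)} = 4 \cdot 5 = 20$)
$\left(\left(-5 + 5 \left(-4\right)\right) + 11\right) \left(-11\right) + x{\left(f \right)} = \left(\left(-5 + 5 \left(-4\right)\right) + 11\right) \left(-11\right) + 20 = \left(\left(-5 - 20\right) + 11\right) \left(-11\right) + 20 = \left(-25 + 11\right) \left(-11\right) + 20 = \left(-14\right) \left(-11\right) + 20 = 154 + 20 = 174$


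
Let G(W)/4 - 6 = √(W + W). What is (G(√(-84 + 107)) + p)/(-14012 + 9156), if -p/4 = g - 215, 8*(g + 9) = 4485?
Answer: 2645/9712 - √2*23^(¼)/1214 ≈ 0.26979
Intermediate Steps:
g = 4413/8 (g = -9 + (⅛)*4485 = -9 + 4485/8 = 4413/8 ≈ 551.63)
G(W) = 24 + 4*√2*√W (G(W) = 24 + 4*√(W + W) = 24 + 4*√(2*W) = 24 + 4*(√2*√W) = 24 + 4*√2*√W)
p = -2693/2 (p = -4*(4413/8 - 215) = -4*2693/8 = -2693/2 ≈ -1346.5)
(G(√(-84 + 107)) + p)/(-14012 + 9156) = ((24 + 4*√2*√(√(-84 + 107))) - 2693/2)/(-14012 + 9156) = ((24 + 4*√2*√(√23)) - 2693/2)/(-4856) = ((24 + 4*√2*23^(¼)) - 2693/2)*(-1/4856) = (-2645/2 + 4*√2*23^(¼))*(-1/4856) = 2645/9712 - √2*23^(¼)/1214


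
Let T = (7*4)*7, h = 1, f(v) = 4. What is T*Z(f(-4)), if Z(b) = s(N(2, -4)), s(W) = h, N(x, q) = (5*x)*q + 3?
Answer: 196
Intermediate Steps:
N(x, q) = 3 + 5*q*x (N(x, q) = 5*q*x + 3 = 3 + 5*q*x)
s(W) = 1
Z(b) = 1
T = 196 (T = 28*7 = 196)
T*Z(f(-4)) = 196*1 = 196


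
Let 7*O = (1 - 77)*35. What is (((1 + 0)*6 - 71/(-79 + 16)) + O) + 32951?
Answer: 2052422/63 ≈ 32578.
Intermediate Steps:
O = -380 (O = ((1 - 77)*35)/7 = (-76*35)/7 = (1/7)*(-2660) = -380)
(((1 + 0)*6 - 71/(-79 + 16)) + O) + 32951 = (((1 + 0)*6 - 71/(-79 + 16)) - 380) + 32951 = ((1*6 - 71/(-63)) - 380) + 32951 = ((6 - 1/63*(-71)) - 380) + 32951 = ((6 + 71/63) - 380) + 32951 = (449/63 - 380) + 32951 = -23491/63 + 32951 = 2052422/63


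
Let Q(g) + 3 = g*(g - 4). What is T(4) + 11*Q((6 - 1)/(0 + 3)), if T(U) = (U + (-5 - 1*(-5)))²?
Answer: -538/9 ≈ -59.778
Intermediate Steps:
T(U) = U² (T(U) = (U + (-5 + 5))² = (U + 0)² = U²)
Q(g) = -3 + g*(-4 + g) (Q(g) = -3 + g*(g - 4) = -3 + g*(-4 + g))
T(4) + 11*Q((6 - 1)/(0 + 3)) = 4² + 11*(-3 + ((6 - 1)/(0 + 3))² - 4*(6 - 1)/(0 + 3)) = 16 + 11*(-3 + (5/3)² - 20/3) = 16 + 11*(-3 + (5*(⅓))² - 20/3) = 16 + 11*(-3 + (5/3)² - 4*5/3) = 16 + 11*(-3 + 25/9 - 20/3) = 16 + 11*(-62/9) = 16 - 682/9 = -538/9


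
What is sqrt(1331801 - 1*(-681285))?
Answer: sqrt(2013086) ≈ 1418.8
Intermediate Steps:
sqrt(1331801 - 1*(-681285)) = sqrt(1331801 + 681285) = sqrt(2013086)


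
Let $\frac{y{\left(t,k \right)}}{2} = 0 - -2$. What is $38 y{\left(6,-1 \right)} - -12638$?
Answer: $12790$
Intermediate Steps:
$y{\left(t,k \right)} = 4$ ($y{\left(t,k \right)} = 2 \left(0 - -2\right) = 2 \left(0 + 2\right) = 2 \cdot 2 = 4$)
$38 y{\left(6,-1 \right)} - -12638 = 38 \cdot 4 - -12638 = 152 + 12638 = 12790$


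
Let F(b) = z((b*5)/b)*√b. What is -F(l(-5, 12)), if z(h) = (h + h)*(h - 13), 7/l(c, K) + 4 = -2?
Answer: 40*I*√42/3 ≈ 86.41*I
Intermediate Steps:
l(c, K) = -7/6 (l(c, K) = 7/(-4 - 2) = 7/(-6) = 7*(-⅙) = -7/6)
z(h) = 2*h*(-13 + h) (z(h) = (2*h)*(-13 + h) = 2*h*(-13 + h))
F(b) = -80*√b (F(b) = (2*((b*5)/b)*(-13 + (b*5)/b))*√b = (2*((5*b)/b)*(-13 + (5*b)/b))*√b = (2*5*(-13 + 5))*√b = (2*5*(-8))*√b = -80*√b)
-F(l(-5, 12)) = -(-80)*√(-7/6) = -(-80)*I*√42/6 = -(-40)*I*√42/3 = 40*I*√42/3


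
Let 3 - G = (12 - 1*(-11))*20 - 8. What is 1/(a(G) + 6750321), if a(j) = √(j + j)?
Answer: 6750321/45566833603939 - I*√898/45566833603939 ≈ 1.4814e-7 - 6.5764e-13*I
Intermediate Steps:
G = -449 (G = 3 - ((12 - 1*(-11))*20 - 8) = 3 - ((12 + 11)*20 - 8) = 3 - (23*20 - 8) = 3 - (460 - 8) = 3 - 1*452 = 3 - 452 = -449)
a(j) = √2*√j (a(j) = √(2*j) = √2*√j)
1/(a(G) + 6750321) = 1/(√2*√(-449) + 6750321) = 1/(√2*(I*√449) + 6750321) = 1/(I*√898 + 6750321) = 1/(6750321 + I*√898)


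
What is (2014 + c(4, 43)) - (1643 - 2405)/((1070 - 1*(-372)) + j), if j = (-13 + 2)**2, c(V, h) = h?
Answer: 1071951/521 ≈ 2057.5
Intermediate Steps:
j = 121 (j = (-11)**2 = 121)
(2014 + c(4, 43)) - (1643 - 2405)/((1070 - 1*(-372)) + j) = (2014 + 43) - (1643 - 2405)/((1070 - 1*(-372)) + 121) = 2057 - (-762)/((1070 + 372) + 121) = 2057 - (-762)/(1442 + 121) = 2057 - (-762)/1563 = 2057 - 1*(-254/521) = 2057 + 254/521 = 1071951/521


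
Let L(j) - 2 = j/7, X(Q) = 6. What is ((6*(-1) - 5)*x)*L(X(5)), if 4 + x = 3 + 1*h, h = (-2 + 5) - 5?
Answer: 660/7 ≈ 94.286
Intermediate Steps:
h = -2 (h = 3 - 5 = -2)
L(j) = 2 + j/7
x = -3 (x = -4 + (3 + 1*(-2)) = -4 + (3 - 2) = -4 + 1 = -3)
((6*(-1) - 5)*x)*L(X(5)) = ((6*(-1) - 5)*(-3))*(2 + (⅐)*6) = ((-6 - 5)*(-3))*(2 + 6/7) = -11*(-3)*(20/7) = 33*(20/7) = 660/7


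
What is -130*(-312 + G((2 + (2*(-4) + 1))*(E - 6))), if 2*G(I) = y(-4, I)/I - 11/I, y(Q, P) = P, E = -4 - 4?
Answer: 567073/14 ≈ 40505.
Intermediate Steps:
E = -8
G(I) = 1/2 - 11/(2*I) (G(I) = (I/I - 11/I)/2 = (1 - 11/I)/2 = 1/2 - 11/(2*I))
-130*(-312 + G((2 + (2*(-4) + 1))*(E - 6))) = -130*(-312 + (-11 + (2 + (2*(-4) + 1))*(-8 - 6))/(2*(((2 + (2*(-4) + 1))*(-8 - 6))))) = -130*(-312 + (-11 + (2 + (-8 + 1))*(-14))/(2*(((2 + (-8 + 1))*(-14))))) = -130*(-312 + (-11 + (2 - 7)*(-14))/(2*(((2 - 7)*(-14))))) = -130*(-312 + (-11 - 5*(-14))/(2*((-5*(-14))))) = -130*(-312 + (1/2)*(-11 + 70)/70) = -130*(-312 + (1/2)*(1/70)*59) = -130*(-312 + 59/140) = -130*(-43621/140) = 567073/14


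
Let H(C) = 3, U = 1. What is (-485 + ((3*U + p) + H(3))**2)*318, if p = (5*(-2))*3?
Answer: 28938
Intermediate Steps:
p = -30 (p = -10*3 = -30)
(-485 + ((3*U + p) + H(3))**2)*318 = (-485 + ((3*1 - 30) + 3)**2)*318 = (-485 + ((3 - 30) + 3)**2)*318 = (-485 + (-27 + 3)**2)*318 = (-485 + (-24)**2)*318 = (-485 + 576)*318 = 91*318 = 28938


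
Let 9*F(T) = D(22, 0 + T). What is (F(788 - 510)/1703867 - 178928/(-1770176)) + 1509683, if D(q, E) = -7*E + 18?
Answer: 2561300064723963305/1696581264708 ≈ 1.5097e+6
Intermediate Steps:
D(q, E) = 18 - 7*E
F(T) = 2 - 7*T/9 (F(T) = (18 - 7*(0 + T))/9 = (18 - 7*T)/9 = 2 - 7*T/9)
(F(788 - 510)/1703867 - 178928/(-1770176)) + 1509683 = ((2 - 7*(788 - 510)/9)/1703867 - 178928/(-1770176)) + 1509683 = ((2 - 7/9*278)*(1/1703867) - 178928*(-1/1770176)) + 1509683 = ((2 - 1946/9)*(1/1703867) + 11183/110636) + 1509683 = (-1928/9*1/1703867 + 11183/110636) + 1509683 = (-1928/15334803 + 11183/110636) + 1509683 = 171275795741/1696581264708 + 1509683 = 2561300064723963305/1696581264708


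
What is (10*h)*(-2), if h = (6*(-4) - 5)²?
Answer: -16820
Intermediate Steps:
h = 841 (h = (-24 - 5)² = (-29)² = 841)
(10*h)*(-2) = (10*841)*(-2) = 8410*(-2) = -16820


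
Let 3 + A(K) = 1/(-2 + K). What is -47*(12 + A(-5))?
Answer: -2914/7 ≈ -416.29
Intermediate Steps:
A(K) = -3 + 1/(-2 + K)
-47*(12 + A(-5)) = -47*(12 + (7 - 3*(-5))/(-2 - 5)) = -47*(12 + (7 + 15)/(-7)) = -47*(12 - 1/7*22) = -47*(12 - 22/7) = -47*62/7 = -2914/7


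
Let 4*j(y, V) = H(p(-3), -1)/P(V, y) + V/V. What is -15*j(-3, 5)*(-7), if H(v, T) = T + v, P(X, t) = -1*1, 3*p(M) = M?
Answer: 315/4 ≈ 78.750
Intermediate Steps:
p(M) = M/3
P(X, t) = -1
j(y, V) = 3/4 (j(y, V) = ((-1 + (1/3)*(-3))/(-1) + V/V)/4 = ((-1 - 1)*(-1) + 1)/4 = (-2*(-1) + 1)/4 = (2 + 1)/4 = (1/4)*3 = 3/4)
-15*j(-3, 5)*(-7) = -15*3/4*(-7) = -45/4*(-7) = 315/4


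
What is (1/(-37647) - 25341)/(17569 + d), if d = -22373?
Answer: 238503157/45214047 ≈ 5.2750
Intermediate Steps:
(1/(-37647) - 25341)/(17569 + d) = (1/(-37647) - 25341)/(17569 - 22373) = (-1/37647 - 25341)/(-4804) = -954012628/37647*(-1/4804) = 238503157/45214047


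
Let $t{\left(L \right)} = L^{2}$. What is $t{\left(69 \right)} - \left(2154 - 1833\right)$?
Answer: $4440$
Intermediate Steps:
$t{\left(69 \right)} - \left(2154 - 1833\right) = 69^{2} - \left(2154 - 1833\right) = 4761 - \left(2154 - 1833\right) = 4761 - 321 = 4440$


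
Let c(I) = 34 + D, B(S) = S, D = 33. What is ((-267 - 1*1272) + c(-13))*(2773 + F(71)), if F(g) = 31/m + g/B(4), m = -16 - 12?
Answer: -28744480/7 ≈ -4.1064e+6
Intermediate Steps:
m = -28
F(g) = -31/28 + g/4 (F(g) = 31/(-28) + g/4 = 31*(-1/28) + g*(1/4) = -31/28 + g/4)
c(I) = 67 (c(I) = 34 + 33 = 67)
((-267 - 1*1272) + c(-13))*(2773 + F(71)) = ((-267 - 1*1272) + 67)*(2773 + (-31/28 + (1/4)*71)) = ((-267 - 1272) + 67)*(2773 + (-31/28 + 71/4)) = (-1539 + 67)*(2773 + 233/14) = -1472*39055/14 = -28744480/7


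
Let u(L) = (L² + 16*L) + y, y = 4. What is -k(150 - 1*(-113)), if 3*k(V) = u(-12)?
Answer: 44/3 ≈ 14.667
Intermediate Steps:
u(L) = 4 + L² + 16*L (u(L) = (L² + 16*L) + 4 = 4 + L² + 16*L)
k(V) = -44/3 (k(V) = (4 + (-12)² + 16*(-12))/3 = (4 + 144 - 192)/3 = (⅓)*(-44) = -44/3)
-k(150 - 1*(-113)) = -1*(-44/3) = 44/3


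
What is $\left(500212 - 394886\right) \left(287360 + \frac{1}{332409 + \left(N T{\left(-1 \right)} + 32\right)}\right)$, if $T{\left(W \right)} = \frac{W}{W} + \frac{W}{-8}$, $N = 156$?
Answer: $\frac{20134260864301532}{665233} \approx 3.0266 \cdot 10^{10}$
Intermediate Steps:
$T{\left(W \right)} = 1 - \frac{W}{8}$ ($T{\left(W \right)} = 1 + W \left(- \frac{1}{8}\right) = 1 - \frac{W}{8}$)
$\left(500212 - 394886\right) \left(287360 + \frac{1}{332409 + \left(N T{\left(-1 \right)} + 32\right)}\right) = \left(500212 - 394886\right) \left(287360 + \frac{1}{332409 + \left(156 \left(1 - - \frac{1}{8}\right) + 32\right)}\right) = 105326 \left(287360 + \frac{1}{332409 + \left(156 \left(1 + \frac{1}{8}\right) + 32\right)}\right) = 105326 \left(287360 + \frac{1}{332409 + \left(156 \cdot \frac{9}{8} + 32\right)}\right) = 105326 \left(287360 + \frac{1}{332409 + \left(\frac{351}{2} + 32\right)}\right) = 105326 \left(287360 + \frac{1}{332409 + \frac{415}{2}}\right) = 105326 \left(287360 + \frac{1}{\frac{665233}{2}}\right) = 105326 \left(287360 + \frac{2}{665233}\right) = 105326 \cdot \frac{191161354882}{665233} = \frac{20134260864301532}{665233}$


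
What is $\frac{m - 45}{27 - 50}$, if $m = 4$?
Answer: $\frac{41}{23} \approx 1.7826$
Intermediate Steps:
$\frac{m - 45}{27 - 50} = \frac{4 - 45}{27 - 50} = \frac{1}{-23} \left(-41\right) = \left(- \frac{1}{23}\right) \left(-41\right) = \frac{41}{23}$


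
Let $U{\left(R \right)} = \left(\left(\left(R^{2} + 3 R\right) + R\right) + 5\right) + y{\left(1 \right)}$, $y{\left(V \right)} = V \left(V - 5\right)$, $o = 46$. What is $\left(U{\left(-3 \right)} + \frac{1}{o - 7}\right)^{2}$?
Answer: $\frac{5929}{1521} \approx 3.8981$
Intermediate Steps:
$y{\left(V \right)} = V \left(-5 + V\right)$
$U{\left(R \right)} = 1 + R^{2} + 4 R$ ($U{\left(R \right)} = \left(\left(\left(R^{2} + 3 R\right) + R\right) + 5\right) + 1 \left(-5 + 1\right) = \left(\left(R^{2} + 4 R\right) + 5\right) + 1 \left(-4\right) = \left(5 + R^{2} + 4 R\right) - 4 = 1 + R^{2} + 4 R$)
$\left(U{\left(-3 \right)} + \frac{1}{o - 7}\right)^{2} = \left(\left(1 + \left(-3\right)^{2} + 4 \left(-3\right)\right) + \frac{1}{46 - 7}\right)^{2} = \left(\left(1 + 9 - 12\right) + \frac{1}{39}\right)^{2} = \left(-2 + \frac{1}{39}\right)^{2} = \left(- \frac{77}{39}\right)^{2} = \frac{5929}{1521}$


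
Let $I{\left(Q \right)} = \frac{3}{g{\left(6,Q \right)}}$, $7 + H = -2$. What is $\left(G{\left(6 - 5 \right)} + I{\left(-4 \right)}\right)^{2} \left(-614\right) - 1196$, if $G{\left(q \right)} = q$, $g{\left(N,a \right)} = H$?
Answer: $- \frac{13220}{9} \approx -1468.9$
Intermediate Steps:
$H = -9$ ($H = -7 - 2 = -9$)
$g{\left(N,a \right)} = -9$
$I{\left(Q \right)} = - \frac{1}{3}$ ($I{\left(Q \right)} = \frac{3}{-9} = 3 \left(- \frac{1}{9}\right) = - \frac{1}{3}$)
$\left(G{\left(6 - 5 \right)} + I{\left(-4 \right)}\right)^{2} \left(-614\right) - 1196 = \left(\left(6 - 5\right) - \frac{1}{3}\right)^{2} \left(-614\right) - 1196 = \left(1 - \frac{1}{3}\right)^{2} \left(-614\right) - 1196 = \left(\frac{2}{3}\right)^{2} \left(-614\right) - 1196 = \frac{4}{9} \left(-614\right) - 1196 = - \frac{2456}{9} - 1196 = - \frac{13220}{9}$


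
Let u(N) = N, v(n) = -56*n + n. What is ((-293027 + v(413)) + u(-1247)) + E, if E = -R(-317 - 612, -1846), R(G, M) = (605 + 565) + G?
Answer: -317230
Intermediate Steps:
v(n) = -55*n (v(n) = -56*n + n = -55*n)
R(G, M) = 1170 + G
E = -241 (E = -(1170 + (-317 - 612)) = -(1170 - 929) = -1*241 = -241)
((-293027 + v(413)) + u(-1247)) + E = ((-293027 - 55*413) - 1247) - 241 = ((-293027 - 22715) - 1247) - 241 = (-315742 - 1247) - 241 = -316989 - 241 = -317230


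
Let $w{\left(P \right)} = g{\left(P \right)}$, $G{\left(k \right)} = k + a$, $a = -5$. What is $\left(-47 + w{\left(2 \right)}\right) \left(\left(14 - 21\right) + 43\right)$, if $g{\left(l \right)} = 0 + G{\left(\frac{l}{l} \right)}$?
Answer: $-1836$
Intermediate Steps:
$G{\left(k \right)} = -5 + k$ ($G{\left(k \right)} = k - 5 = -5 + k$)
$g{\left(l \right)} = -4$ ($g{\left(l \right)} = 0 - \left(5 - \frac{l}{l}\right) = 0 + \left(-5 + 1\right) = 0 - 4 = -4$)
$w{\left(P \right)} = -4$
$\left(-47 + w{\left(2 \right)}\right) \left(\left(14 - 21\right) + 43\right) = \left(-47 - 4\right) \left(\left(14 - 21\right) + 43\right) = - 51 \left(-7 + 43\right) = \left(-51\right) 36 = -1836$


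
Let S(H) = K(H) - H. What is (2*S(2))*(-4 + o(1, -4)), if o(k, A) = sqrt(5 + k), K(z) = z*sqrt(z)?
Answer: 4*(1 - sqrt(2))*(4 - sqrt(6)) ≈ -2.5690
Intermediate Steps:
K(z) = z**(3/2)
S(H) = H**(3/2) - H
(2*S(2))*(-4 + o(1, -4)) = (2*(2**(3/2) - 1*2))*(-4 + sqrt(5 + 1)) = (2*(2*sqrt(2) - 2))*(-4 + sqrt(6)) = (2*(-2 + 2*sqrt(2)))*(-4 + sqrt(6)) = (-4 + 4*sqrt(2))*(-4 + sqrt(6)) = (-4 + sqrt(6))*(-4 + 4*sqrt(2))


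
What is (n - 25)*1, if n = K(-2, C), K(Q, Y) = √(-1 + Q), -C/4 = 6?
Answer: -25 + I*√3 ≈ -25.0 + 1.732*I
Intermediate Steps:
C = -24 (C = -4*6 = -24)
n = I*√3 (n = √(-1 - 2) = √(-3) = I*√3 ≈ 1.732*I)
(n - 25)*1 = (I*√3 - 25)*1 = (-25 + I*√3)*1 = -25 + I*√3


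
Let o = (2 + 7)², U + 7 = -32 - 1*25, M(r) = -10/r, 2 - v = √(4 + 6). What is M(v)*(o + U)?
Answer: 170/3 + 85*√10/3 ≈ 146.26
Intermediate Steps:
v = 2 - √10 (v = 2 - √(4 + 6) = 2 - √10 ≈ -1.1623)
U = -64 (U = -7 + (-32 - 1*25) = -7 + (-32 - 25) = -7 - 57 = -64)
o = 81 (o = 9² = 81)
M(v)*(o + U) = (-10/(2 - √10))*(81 - 64) = -10/(2 - √10)*17 = -170/(2 - √10)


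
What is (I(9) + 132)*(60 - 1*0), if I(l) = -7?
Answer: 7500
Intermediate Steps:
(I(9) + 132)*(60 - 1*0) = (-7 + 132)*(60 - 1*0) = 125*(60 + 0) = 125*60 = 7500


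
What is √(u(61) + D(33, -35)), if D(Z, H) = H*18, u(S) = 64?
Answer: I*√566 ≈ 23.791*I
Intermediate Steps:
D(Z, H) = 18*H
√(u(61) + D(33, -35)) = √(64 + 18*(-35)) = √(64 - 630) = √(-566) = I*√566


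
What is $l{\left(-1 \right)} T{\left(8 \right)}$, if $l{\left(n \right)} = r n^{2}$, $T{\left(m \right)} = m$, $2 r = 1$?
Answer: $4$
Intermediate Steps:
$r = \frac{1}{2}$ ($r = \frac{1}{2} \cdot 1 = \frac{1}{2} \approx 0.5$)
$l{\left(n \right)} = \frac{n^{2}}{2}$
$l{\left(-1 \right)} T{\left(8 \right)} = \frac{\left(-1\right)^{2}}{2} \cdot 8 = \frac{1}{2} \cdot 1 \cdot 8 = \frac{1}{2} \cdot 8 = 4$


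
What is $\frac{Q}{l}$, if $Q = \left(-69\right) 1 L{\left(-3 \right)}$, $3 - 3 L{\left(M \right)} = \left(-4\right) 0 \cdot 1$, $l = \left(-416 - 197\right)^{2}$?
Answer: $- \frac{69}{375769} \approx -0.00018362$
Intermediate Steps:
$l = 375769$ ($l = \left(-613\right)^{2} = 375769$)
$L{\left(M \right)} = 1$ ($L{\left(M \right)} = 1 - \frac{\left(-4\right) 0 \cdot 1}{3} = 1 - \frac{0 \cdot 1}{3} = 1 - 0 = 1 + 0 = 1$)
$Q = -69$ ($Q = \left(-69\right) 1 \cdot 1 = \left(-69\right) 1 = -69$)
$\frac{Q}{l} = - \frac{69}{375769}$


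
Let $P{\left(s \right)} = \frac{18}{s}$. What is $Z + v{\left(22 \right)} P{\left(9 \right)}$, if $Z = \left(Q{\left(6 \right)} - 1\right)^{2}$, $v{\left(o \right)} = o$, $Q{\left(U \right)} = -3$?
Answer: $60$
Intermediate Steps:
$Z = 16$ ($Z = \left(-3 - 1\right)^{2} = \left(-4\right)^{2} = 16$)
$Z + v{\left(22 \right)} P{\left(9 \right)} = 16 + 22 \cdot \frac{18}{9} = 16 + 22 \cdot 18 \cdot \frac{1}{9} = 16 + 22 \cdot 2 = 16 + 44 = 60$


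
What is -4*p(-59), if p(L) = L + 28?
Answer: 124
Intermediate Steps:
p(L) = 28 + L
-4*p(-59) = -4*(28 - 59) = -4*(-31) = 124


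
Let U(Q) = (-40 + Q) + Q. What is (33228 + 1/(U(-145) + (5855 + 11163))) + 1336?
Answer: 576804033/16688 ≈ 34564.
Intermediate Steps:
U(Q) = -40 + 2*Q
(33228 + 1/(U(-145) + (5855 + 11163))) + 1336 = (33228 + 1/((-40 + 2*(-145)) + (5855 + 11163))) + 1336 = (33228 + 1/((-40 - 290) + 17018)) + 1336 = (33228 + 1/(-330 + 17018)) + 1336 = (33228 + 1/16688) + 1336 = 554508865/16688 + 1336 = 576804033/16688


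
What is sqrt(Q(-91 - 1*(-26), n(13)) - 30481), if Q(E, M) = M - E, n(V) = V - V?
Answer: 4*I*sqrt(1901) ≈ 174.4*I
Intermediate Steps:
n(V) = 0
sqrt(Q(-91 - 1*(-26), n(13)) - 30481) = sqrt((0 - (-91 - 1*(-26))) - 30481) = sqrt((0 - (-91 + 26)) - 30481) = sqrt((0 - 1*(-65)) - 30481) = sqrt((0 + 65) - 30481) = sqrt(65 - 30481) = sqrt(-30416) = 4*I*sqrt(1901)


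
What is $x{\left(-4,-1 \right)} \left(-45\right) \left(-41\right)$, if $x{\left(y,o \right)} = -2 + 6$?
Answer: $7380$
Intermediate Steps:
$x{\left(y,o \right)} = 4$
$x{\left(-4,-1 \right)} \left(-45\right) \left(-41\right) = 4 \left(-45\right) \left(-41\right) = \left(-180\right) \left(-41\right) = 7380$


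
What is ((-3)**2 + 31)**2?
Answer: 1600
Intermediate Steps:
((-3)**2 + 31)**2 = (9 + 31)**2 = 40**2 = 1600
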